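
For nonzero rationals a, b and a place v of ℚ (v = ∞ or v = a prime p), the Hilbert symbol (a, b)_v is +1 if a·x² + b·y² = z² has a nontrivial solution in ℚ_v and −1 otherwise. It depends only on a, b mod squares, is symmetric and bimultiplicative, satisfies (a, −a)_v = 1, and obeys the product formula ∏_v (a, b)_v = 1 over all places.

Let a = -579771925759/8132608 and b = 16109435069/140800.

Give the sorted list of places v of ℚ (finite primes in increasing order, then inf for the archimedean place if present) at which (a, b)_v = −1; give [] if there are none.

[11, 23]

Mod squares: a ≡ -190762, b ≡ 638. Check v ∈ {∞, 2, 5, 7, 11, 13, 17, 19, 23, 29, 37}.
v=37: a=37^2·(≡3), b=37^2·(≡30) mod 37; (3|37)=+1, (30|37)=+1; (−1)^{2·2·18}·(+1)^2·(+1)^2 = +1.
v=7: a=7^0·(≡2), b=7^4·(≡2) mod 7; (2|7)=+1, (2|7)=+1; (−1)^{0·4·3}·(+1)^4·(+1)^0 = +1.
v=13: a=13^3·(≡10), b=13^2·(≡3) mod 13; (10|13)=+1, (3|13)=+1; (−1)^{3·2·6}·(+1)^2·(+1)^3 = +1.
v=2: v_2(a)=-11, v_2(b)=-9; units ≡ 3, 7 (mod 8); ε·ε+αω+βω = 1·1+-11·0+-9·1 ≡ 0  ⇒  (a,b)_2 = +1.
v=17: a=17^2·(≡5), b=17^0·(≡13) mod 17; (5|17)=-1, (13|17)=+1; (−1)^{2·0·8}·(-1)^0·(+1)^2 = +1.
v=5: a=5^0·(≡2), b=5^-2·(≡2) mod 5; (2|5)=-1, (2|5)=-1; (−1)^{0·-2·2}·(-1)^-2·(-1)^0 = +1.
v=23: a=23^1·(≡1), b=23^0·(≡10) mod 23; (1|23)=+1, (10|23)=-1; (−1)^{1·0·11}·(+1)^0·(-1)^1 = -1.
v=11: a=11^-1·(≡1), b=11^-1·(≡5) mod 11; (1|11)=+1, (5|11)=+1; (−1)^{-1·-1·5}·(+1)^-1·(+1)^-1 = -1.
v=19: a=19^-2·(≡16), b=19^0·(≡5) mod 19; (16|19)=+1, (5|19)=+1; (−1)^{-2·0·9}·(+1)^0·(+1)^-2 = +1.
v=29: a=29^1·(≡22), b=29^1·(≡7) mod 29; (22|29)=+1, (7|29)=+1; (−1)^{1·1·14}·(+1)^1·(+1)^1 = +1.
v=∞: -190762 < 0 and 638 > 0  ⇒  (a,b)_∞ = +1.
Ram(-190762, 638) = {11, 23}; no ℚ_11-point on the conic.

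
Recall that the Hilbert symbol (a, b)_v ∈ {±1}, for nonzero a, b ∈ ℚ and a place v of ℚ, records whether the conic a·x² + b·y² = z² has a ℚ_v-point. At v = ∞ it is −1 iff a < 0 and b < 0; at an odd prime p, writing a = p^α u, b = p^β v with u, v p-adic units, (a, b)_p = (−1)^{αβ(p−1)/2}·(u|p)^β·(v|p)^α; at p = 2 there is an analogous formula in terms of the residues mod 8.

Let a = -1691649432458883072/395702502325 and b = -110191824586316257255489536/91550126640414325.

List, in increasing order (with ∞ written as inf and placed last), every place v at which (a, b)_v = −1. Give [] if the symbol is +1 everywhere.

Mod squares: a ≡ -259, b ≡ -457653. Check v ∈ {∞, 2, 3, 5, 7, 13, 19, 23, 31, 37, 43}.
v=19: a=19^2·(≡16), b=19^3·(≡7) mod 19; (16|19)=+1, (7|19)=+1; (−1)^{2·3·9}·(+1)^3·(+1)^2 = +1.
v=3: a=3^8·(≡2), b=3^11·(≡2) mod 3; (2|3)=-1, (2|3)=-1; (−1)^{8·11·1}·(-1)^11·(-1)^8 = -1.
v=23: a=23^2·(≡20), b=23^2·(≡8) mod 23; (20|23)=-1, (8|23)=+1; (−1)^{2·2·11}·(-1)^2·(+1)^2 = +1.
v=5: a=5^-2·(≡1), b=5^-2·(≡3) mod 5; (1|5)=+1, (3|5)=-1; (−1)^{-2·-2·2}·(+1)^-2·(-1)^-2 = +1.
v=7: a=7^3·(≡5), b=7^3·(≡4) mod 7; (5|7)=-1, (4|7)=+1; (−1)^{3·3·3}·(-1)^3·(+1)^3 = +1.
v=43: a=43^-2·(≡29), b=43^-2·(≡37) mod 43; (29|43)=-1, (37|43)=-1; (−1)^{-2·-2·21}·(-1)^-2·(-1)^-2 = +1.
v=∞: -259 < 0 and -457653 < 0  ⇒  (a,b)_∞ = -1.
v=2: v_2(a)=12, v_2(b)=24; units ≡ 5, 3 (mod 8); ε·ε+αω+βω = 0·1+12·1+24·1 ≡ 0  ⇒  (a,b)_2 = +1.
v=37: a=37^-3·(≡27), b=37^-5·(≡25) mod 37; (27|37)=+1, (25|37)=+1; (−1)^{-3·-5·18}·(+1)^-5·(+1)^-3 = +1.
v=31: a=31^2·(≡8), b=31^3·(≡6) mod 31; (8|31)=+1, (6|31)=-1; (−1)^{2·3·15}·(+1)^3·(-1)^2 = +1.
v=13: a=13^-2·(≡3), b=13^-4·(≡3) mod 13; (3|13)=+1, (3|13)=+1; (−1)^{-2·-4·6}·(+1)^-4·(+1)^-2 = +1.
Ram(-259, -457653) = {3, ∞}; no ℚ_3-point on the conic.

[3, inf]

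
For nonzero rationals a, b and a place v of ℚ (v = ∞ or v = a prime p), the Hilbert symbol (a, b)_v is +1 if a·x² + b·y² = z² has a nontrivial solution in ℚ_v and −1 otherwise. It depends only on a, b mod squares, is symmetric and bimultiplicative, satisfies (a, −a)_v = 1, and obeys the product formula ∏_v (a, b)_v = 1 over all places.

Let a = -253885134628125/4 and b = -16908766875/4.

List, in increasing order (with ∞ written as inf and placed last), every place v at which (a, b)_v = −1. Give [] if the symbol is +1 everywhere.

[3, 5, 11, inf]

(a, b) ≡ (-5005, -3) mod (ℚ^×)²; places V = {2, 3, 5, 7, 11, 13, ∞}.
(a,b)_3: α=4, u≡2; β=3, v≡2 (mod 3); (2|3)=-1, (2|3)=-1; sign (−1)^0·-1^3·-1^4 = -1.
(a,b)_13: α=3, u≡7; β=2, v≡3 (mod 13); (7|13)=-1, (3|13)=+1; sign (−1)^0·-1^2·+1^3 = +1.
(a,b)_11: α=3, u≡6; β=2, v≡6 (mod 11); (6|11)=-1, (6|11)=-1; sign (−1)^0·-1^2·-1^3 = -1.
(a,b)_∞: sgn(-5005)=−, sgn(-3)=−, so -1.
(a,b)_5: α=5, u≡1; β=4, v≡2 (mod 5); (1|5)=+1, (2|5)=-1; sign (−1)^0·+1^4·-1^5 = -1.
(a,b)_2: α=-2, β=-2; u≡3, v≡5 (mod 8); ε(u)ε(v)=1·0, αω(v)=-2·1, βω(u)=-2·1; sum ≡ 0  ⇒  +1.
(a,b)_7: α=3, u≡3; β=2, v≡1 (mod 7); (3|7)=-1, (1|7)=+1; sign (−1)^0·-1^2·+1^3 = +1.
Ram(-5005, -3) = {3, 5, 11, ∞}; no ℚ_3-point on the conic.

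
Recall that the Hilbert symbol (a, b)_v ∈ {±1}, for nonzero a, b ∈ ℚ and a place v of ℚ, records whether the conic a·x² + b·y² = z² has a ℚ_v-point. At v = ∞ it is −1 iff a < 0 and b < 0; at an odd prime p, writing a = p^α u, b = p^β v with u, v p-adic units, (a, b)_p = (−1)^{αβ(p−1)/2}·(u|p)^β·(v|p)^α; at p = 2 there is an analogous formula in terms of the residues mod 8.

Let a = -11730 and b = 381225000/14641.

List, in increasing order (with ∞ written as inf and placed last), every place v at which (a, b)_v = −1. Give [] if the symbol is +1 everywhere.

Mod squares: a ≡ -11730, b ≡ 152490. Check v ∈ {∞, 2, 3, 5, 11, 13, 17, 23}.
v=23: a=23^1·(≡19), b=23^1·(≡18) mod 23; (19|23)=-1, (18|23)=+1; (−1)^{1·1·11}·(-1)^1·(+1)^1 = +1.
v=5: a=5^1·(≡4), b=5^5·(≡2) mod 5; (4|5)=+1, (2|5)=-1; (−1)^{1·5·2}·(+1)^5·(-1)^1 = -1.
v=2: v_2(a)=1, v_2(b)=3; units ≡ 7, 5 (mod 8); ε·ε+αω+βω = 1·0+1·1+3·0 ≡ 1  ⇒  (a,b)_2 = -1.
v=3: a=3^1·(≡2), b=3^1·(≡1) mod 3; (2|3)=-1, (1|3)=+1; (−1)^{1·1·1}·(-1)^1·(+1)^1 = +1.
v=∞: -11730 < 0 and 152490 > 0  ⇒  (a,b)_∞ = +1.
v=11: a=11^0·(≡7), b=11^-4·(≡2) mod 11; (7|11)=-1, (2|11)=-1; (−1)^{0·-4·5}·(-1)^-4·(-1)^0 = +1.
v=13: a=13^0·(≡9), b=13^1·(≡1) mod 13; (9|13)=+1, (1|13)=+1; (−1)^{0·1·6}·(+1)^1·(+1)^0 = +1.
v=17: a=17^1·(≡7), b=17^1·(≡7) mod 17; (7|17)=-1, (7|17)=-1; (−1)^{1·1·8}·(-1)^1·(-1)^1 = +1.
|Ram(-11730, 152490)| = 2, even; anisotropic at {2, 5}.

[2, 5]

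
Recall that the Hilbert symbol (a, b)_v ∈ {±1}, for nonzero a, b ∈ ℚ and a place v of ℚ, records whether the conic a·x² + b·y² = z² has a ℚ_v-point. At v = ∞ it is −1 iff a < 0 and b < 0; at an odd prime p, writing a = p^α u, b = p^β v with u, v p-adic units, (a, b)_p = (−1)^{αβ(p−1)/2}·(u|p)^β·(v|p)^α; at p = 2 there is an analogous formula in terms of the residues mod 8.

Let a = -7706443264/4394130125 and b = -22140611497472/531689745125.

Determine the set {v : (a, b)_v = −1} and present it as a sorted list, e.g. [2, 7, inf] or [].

Mod squares: a ≡ -5270, b ≡ -310. Check v ∈ {∞, 2, 5, 7, 11, 13, 17, 31}.
v=∞: -5270 < 0 and -310 < 0  ⇒  (a,b)_∞ = -1.
v=5: a=5^-3·(≡1), b=5^-3·(≡3) mod 5; (1|5)=+1, (3|5)=-1; (−1)^{-3·-3·2}·(+1)^-3·(-1)^-3 = -1.
v=11: a=11^-4·(≡8), b=11^-6·(≡5) mod 11; (8|11)=-1, (5|11)=+1; (−1)^{-4·-6·5}·(-1)^-6·(+1)^-4 = +1.
v=2: v_2(a)=9, v_2(b)=9; units ≡ 5, 5 (mod 8); ε·ε+αω+βω = 0·0+9·1+9·1 ≡ 0  ⇒  (a,b)_2 = +1.
v=7: a=7^-4·(≡4), b=7^-4·(≡6) mod 7; (4|7)=+1, (6|7)=-1; (−1)^{-4·-4·3}·(+1)^-4·(-1)^-4 = +1.
v=31: a=31^1·(≡4), b=31^1·(≡3) mod 31; (4|31)=+1, (3|31)=-1; (−1)^{1·1·15}·(+1)^1·(-1)^1 = +1.
v=17: a=17^1·(≡16), b=17^2·(≡9) mod 17; (16|17)=+1, (9|17)=+1; (−1)^{1·2·8}·(+1)^2·(+1)^1 = +1.
v=13: a=13^4·(≡7), b=13^6·(≡7) mod 13; (7|13)=-1, (7|13)=-1; (−1)^{4·6·6}·(-1)^6·(-1)^4 = +1.
(-5270, -310 / ℚ) ramifies at {5, ∞}: a division algebra.

[5, inf]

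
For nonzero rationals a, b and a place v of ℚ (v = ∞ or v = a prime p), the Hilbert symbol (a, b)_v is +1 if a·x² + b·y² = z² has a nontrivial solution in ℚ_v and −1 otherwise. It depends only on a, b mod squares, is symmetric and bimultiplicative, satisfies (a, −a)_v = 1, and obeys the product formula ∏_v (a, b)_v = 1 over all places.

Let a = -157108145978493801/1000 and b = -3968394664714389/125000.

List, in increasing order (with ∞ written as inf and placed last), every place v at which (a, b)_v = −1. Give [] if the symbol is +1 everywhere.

(a, b) ≡ (-209572090, -71162) mod (ℚ^×)²; places V = {2, 3, 5, 7, 13, 17, 19, 23, 31, ∞}.
(a,b)_2: α=-3, β=-3; u≡3, v≡3 (mod 8); ε(u)ε(v)=1·1, αω(v)=-3·1, βω(u)=-3·1; sum ≡ 1  ⇒  -1.
(a,b)_23: α=1, u≡19; β=1, v≡20 (mod 23); (19|23)=-1, (20|23)=-1; sign (−1)^1·-1^1·-1^1 = -1.
(a,b)_13: α=1, u≡5; β=1, v≡12 (mod 13); (5|13)=-1, (12|13)=+1; sign (−1)^0·-1^1·+1^1 = -1.
(a,b)_17: α=1, u≡1; β=1, v≡8 (mod 17); (1|17)=+1, (8|17)=+1; sign (−1)^0·+1^1·+1^1 = +1.
(a,b)_31: α=3, u≡14; β=2, v≡7 (mod 31); (14|31)=+1, (7|31)=+1; sign (−1)^0·+1^2·+1^3 = +1.
(a,b)_∞: sgn(-209572090)=−, sgn(-71162)=−, so -1.
(a,b)_5: α=-3, u≡3; β=-6, v≡2 (mod 5); (3|5)=-1, (2|5)=-1; sign (−1)^0·-1^-6·-1^-3 = -1.
(a,b)_7: α=5, u≡2; β=3, v≡5 (mod 7); (2|7)=+1, (5|7)=-1; sign (−1)^1·+1^3·-1^5 = +1.
(a,b)_3: α=2, u≡2; β=8, v≡1 (mod 3); (2|3)=-1, (1|3)=+1; sign (−1)^0·-1^8·+1^2 = +1.
(a,b)_19: α=3, u≡16; β=2, v≡14 (mod 19); (16|19)=+1, (14|19)=-1; sign (−1)^0·+1^2·-1^3 = -1.
|Ram(-209572090, -71162)| = 6, even; anisotropic at {2, 5, 13, 19, 23, ∞}.

[2, 5, 13, 19, 23, inf]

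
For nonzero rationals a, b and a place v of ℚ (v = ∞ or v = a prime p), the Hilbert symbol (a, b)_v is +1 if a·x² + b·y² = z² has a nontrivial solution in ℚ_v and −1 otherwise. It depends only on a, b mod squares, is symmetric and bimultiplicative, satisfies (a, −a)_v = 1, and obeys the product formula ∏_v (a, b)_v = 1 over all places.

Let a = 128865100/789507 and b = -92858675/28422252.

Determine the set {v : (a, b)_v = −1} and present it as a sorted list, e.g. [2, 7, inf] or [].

[3, 7]

Mod squares: a ≡ 273, b ≡ -4641. Check v ∈ {∞, 2, 3, 5, 7, 13, 17, 19}.
v=2: v_2(a)=2, v_2(b)=-2; units ≡ 1, 7 (mod 8); ε·ε+αω+βω = 0·1+2·0+-2·0 ≡ 0  ⇒  (a,b)_2 = +1.
v=19: a=19^-2·(≡16), b=19^-2·(≡8) mod 19; (16|19)=+1, (8|19)=-1; (−1)^{-2·-2·9}·(+1)^-2·(-1)^-2 = +1.
v=3: a=3^-7·(≡1), b=3^-9·(≡1) mod 3; (1|3)=+1, (1|3)=+1; (−1)^{-7·-9·1}·(+1)^-9·(+1)^-7 = -1.
v=5: a=5^2·(≡2), b=5^2·(≡4) mod 5; (2|5)=-1, (4|5)=+1; (−1)^{2·2·2}·(-1)^2·(+1)^2 = +1.
v=17: a=17^2·(≡16), b=17^1·(≡4) mod 17; (16|17)=+1, (4|17)=+1; (−1)^{2·1·8}·(+1)^1·(+1)^2 = +1.
v=13: a=13^1·(≡11), b=13^1·(≡5) mod 13; (11|13)=-1, (5|13)=-1; (−1)^{1·1·6}·(-1)^1·(-1)^1 = +1.
v=7: a=7^3·(≡2), b=7^5·(≡1) mod 7; (2|7)=+1, (1|7)=+1; (−1)^{3·5·3}·(+1)^5·(+1)^3 = -1.
v=∞: 273 > 0 and -4641 < 0  ⇒  (a,b)_∞ = +1.
(273, -4641 / ℚ) ramifies at {3, 7}: a division algebra.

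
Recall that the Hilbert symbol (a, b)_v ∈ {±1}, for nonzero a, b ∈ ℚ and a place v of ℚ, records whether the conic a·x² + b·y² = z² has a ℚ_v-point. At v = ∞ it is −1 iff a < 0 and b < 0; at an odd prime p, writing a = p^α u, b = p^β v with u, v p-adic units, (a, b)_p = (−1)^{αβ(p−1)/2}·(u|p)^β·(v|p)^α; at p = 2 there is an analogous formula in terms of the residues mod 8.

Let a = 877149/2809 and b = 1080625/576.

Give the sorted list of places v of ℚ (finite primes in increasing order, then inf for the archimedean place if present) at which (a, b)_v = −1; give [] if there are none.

(a, b) ≡ (221, 1729) mod (ℚ^×)²; places V = {2, 3, 5, 7, 13, 17, 19, 53, ∞}.
(a,b)_5: α=0, u≡1; β=4, v≡4 (mod 5); (1|5)=+1, (4|5)=+1; sign (−1)^0·+1^4·+1^0 = +1.
(a,b)_7: α=2, u≡1; β=1, v≡2 (mod 7); (1|7)=+1, (2|7)=+1; sign (−1)^0·+1^1·+1^2 = +1.
(a,b)_19: α=0, u≡8; β=1, v≡14 (mod 19); (8|19)=-1, (14|19)=-1; sign (−1)^0·-1^1·-1^0 = -1.
(a,b)_2: α=0, β=-6; u≡5, v≡1 (mod 8); ε(u)ε(v)=0·0, αω(v)=0·0, βω(u)=-6·1; sum ≡ 0  ⇒  +1.
(a,b)_∞: sgn(221)=+, sgn(1729)=+, so +1.
(a,b)_17: α=1, u≡9; β=0, v≡7 (mod 17); (9|17)=+1, (7|17)=-1; sign (−1)^0·+1^0·-1^1 = -1.
(a,b)_53: α=-2, u≡52; β=0, v≡14 (mod 53); (52|53)=+1, (14|53)=-1; sign (−1)^0·+1^0·-1^-2 = +1.
(a,b)_3: α=4, u≡2; β=-2, v≡1 (mod 3); (2|3)=-1, (1|3)=+1; sign (−1)^0·-1^-2·+1^4 = +1.
(a,b)_13: α=1, u≡3; β=1, v≡4 (mod 13); (3|13)=+1, (4|13)=+1; sign (−1)^0·+1^1·+1^1 = +1.
Ram(221, 1729) = {17, 19}; no ℚ_17-point on the conic.

[17, 19]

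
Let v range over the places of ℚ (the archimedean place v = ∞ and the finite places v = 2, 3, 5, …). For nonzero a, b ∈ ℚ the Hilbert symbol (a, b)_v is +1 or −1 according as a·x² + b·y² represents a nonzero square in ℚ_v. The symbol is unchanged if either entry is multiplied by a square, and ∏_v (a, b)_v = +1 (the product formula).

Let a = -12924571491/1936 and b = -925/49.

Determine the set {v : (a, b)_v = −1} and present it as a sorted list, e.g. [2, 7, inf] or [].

[13, 29, 37, inf]

(a, b) ≡ (-17729179, -37) mod (ℚ^×)²; places V = {2, 3, 5, 7, 11, 13, 29, 31, 37, 41, ∞}.
(a,b)_29: α=1, u≡26; β=0, v≡19 (mod 29); (26|29)=-1, (19|29)=-1; sign (−1)^0·-1^0·-1^1 = -1.
(a,b)_∞: sgn(-17729179)=−, sgn(-37)=−, so -1.
(a,b)_37: α=1, u≡31; β=1, v≡1 (mod 37); (31|37)=-1, (1|37)=+1; sign (−1)^0·-1^1·+1^1 = -1.
(a,b)_5: α=0, u≡4; β=2, v≡2 (mod 5); (4|5)=+1, (2|5)=-1; sign (−1)^0·+1^2·-1^0 = +1.
(a,b)_7: α=0, u≡2; β=-2, v≡6 (mod 7); (2|7)=+1, (6|7)=-1; sign (−1)^0·+1^-2·-1^0 = +1.
(a,b)_31: α=1, u≡7; β=0, v≡2 (mod 31); (7|31)=+1, (2|31)=+1; sign (−1)^0·+1^0·+1^1 = +1.
(a,b)_11: α=-2, u≡3; β=0, v≡2 (mod 11); (3|11)=+1, (2|11)=-1; sign (−1)^0·+1^0·-1^-2 = +1.
(a,b)_3: α=6, u≡2; β=0, v≡2 (mod 3); (2|3)=-1, (2|3)=-1; sign (−1)^0·-1^0·-1^6 = +1.
(a,b)_41: α=1, u≡33; β=0, v≡33 (mod 41); (33|41)=+1, (33|41)=+1; sign (−1)^0·+1^0·+1^1 = +1.
(a,b)_13: α=1, u≡5; β=0, v≡5 (mod 13); (5|13)=-1, (5|13)=-1; sign (−1)^0·-1^0·-1^1 = -1.
(a,b)_2: α=-4, β=0; u≡5, v≡3 (mod 8); ε(u)ε(v)=0·1, αω(v)=-4·1, βω(u)=0·1; sum ≡ 0  ⇒  +1.
(-17729179, -37 / ℚ) ramifies at {13, 29, 37, ∞}: a division algebra.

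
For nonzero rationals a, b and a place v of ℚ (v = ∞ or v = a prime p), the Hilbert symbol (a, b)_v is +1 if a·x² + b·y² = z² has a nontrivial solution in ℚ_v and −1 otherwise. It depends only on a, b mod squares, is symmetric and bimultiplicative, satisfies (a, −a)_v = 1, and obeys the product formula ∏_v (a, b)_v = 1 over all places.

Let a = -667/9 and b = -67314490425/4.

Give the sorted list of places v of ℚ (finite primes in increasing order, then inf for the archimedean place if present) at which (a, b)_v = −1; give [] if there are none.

(a, b) ≡ (-667, -299175513) mod (ℚ^×)²; places V = {2, 3, 5, 7, 13, 23, 29, 31, 53, ∞}.
(a,b)_2: α=0, β=-2; u≡5, v≡7 (mod 8); ε(u)ε(v)=0·1, αω(v)=0·0, βω(u)=-2·1; sum ≡ 0  ⇒  +1.
(a,b)_31: α=0, u≡12; β=1, v≡8 (mod 31); (12|31)=-1, (8|31)=+1; sign (−1)^0·-1^1·+1^0 = -1.
(a,b)_53: α=0, u≡26; β=1, v≡30 (mod 53); (26|53)=-1, (30|53)=-1; sign (−1)^0·-1^1·-1^0 = -1.
(a,b)_5: α=0, u≡2; β=2, v≡2 (mod 5); (2|5)=-1, (2|5)=-1; sign (−1)^0·-1^2·-1^0 = +1.
(a,b)_3: α=-2, u≡2; β=3, v≡1 (mod 3); (2|3)=-1, (1|3)=+1; sign (−1)^0·-1^3·+1^-2 = -1.
(a,b)_23: α=1, u≡7; β=1, v≡5 (mod 23); (7|23)=-1, (5|23)=-1; sign (−1)^1·-1^1·-1^1 = -1.
(a,b)_∞: sgn(-667)=−, sgn(-299175513)=−, so -1.
(a,b)_7: α=0, u≡6; β=1, v≡4 (mod 7); (6|7)=-1, (4|7)=+1; sign (−1)^0·-1^1·+1^0 = -1.
(a,b)_13: α=0, u≡1; β=1, v≡9 (mod 13); (1|13)=+1, (9|13)=+1; sign (−1)^0·+1^1·+1^0 = +1.
(a,b)_29: α=1, u≡20; β=1, v≡13 (mod 29); (20|29)=+1, (13|29)=+1; sign (−1)^0·+1^1·+1^1 = +1.
(-667, -299175513 / ℚ) ramifies at {3, 7, 23, 31, 53, ∞}: a division algebra.

[3, 7, 23, 31, 53, inf]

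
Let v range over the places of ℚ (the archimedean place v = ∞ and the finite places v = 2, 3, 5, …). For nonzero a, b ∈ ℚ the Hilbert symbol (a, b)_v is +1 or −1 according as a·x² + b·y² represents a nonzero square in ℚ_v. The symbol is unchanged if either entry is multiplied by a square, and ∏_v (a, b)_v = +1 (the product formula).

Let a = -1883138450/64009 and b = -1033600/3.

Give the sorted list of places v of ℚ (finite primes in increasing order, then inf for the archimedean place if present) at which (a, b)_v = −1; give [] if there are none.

[2, inf]

Mod squares: a ≡ -2, b ≡ -1938. Check v ∈ {∞, 2, 3, 5, 11, 17, 19, 23}.
v=3: a=3^0·(≡1), b=3^-1·(≡2) mod 3; (1|3)=+1, (2|3)=-1; (−1)^{0·-1·1}·(+1)^-1·(-1)^0 = +1.
v=5: a=5^2·(≡3), b=5^2·(≡2) mod 5; (3|5)=-1, (2|5)=-1; (−1)^{2·2·2}·(-1)^2·(-1)^2 = +1.
v=2: v_2(a)=1, v_2(b)=7; units ≡ 7, 7 (mod 8); ε·ε+αω+βω = 1·1+1·0+7·0 ≡ 1  ⇒  (a,b)_2 = -1.
v=11: a=11^-2·(≡5), b=11^0·(≡5) mod 11; (5|11)=+1, (5|11)=+1; (−1)^{-2·0·5}·(+1)^0·(+1)^-2 = +1.
v=∞: -2 < 0 and -1938 < 0  ⇒  (a,b)_∞ = -1.
v=23: a=23^-2·(≡20), b=23^0·(≡22) mod 23; (20|23)=-1, (22|23)=-1; (−1)^{-2·0·11}·(-1)^0·(-1)^-2 = +1.
v=19: a=19^4·(≡5), b=19^1·(≡18) mod 19; (5|19)=+1, (18|19)=-1; (−1)^{4·1·9}·(+1)^1·(-1)^4 = +1.
v=17: a=17^2·(≡4), b=17^1·(≡3) mod 17; (4|17)=+1, (3|17)=-1; (−1)^{2·1·8}·(+1)^1·(-1)^2 = +1.
(-2, -1938 / ℚ) ramifies at {2, ∞}: a division algebra.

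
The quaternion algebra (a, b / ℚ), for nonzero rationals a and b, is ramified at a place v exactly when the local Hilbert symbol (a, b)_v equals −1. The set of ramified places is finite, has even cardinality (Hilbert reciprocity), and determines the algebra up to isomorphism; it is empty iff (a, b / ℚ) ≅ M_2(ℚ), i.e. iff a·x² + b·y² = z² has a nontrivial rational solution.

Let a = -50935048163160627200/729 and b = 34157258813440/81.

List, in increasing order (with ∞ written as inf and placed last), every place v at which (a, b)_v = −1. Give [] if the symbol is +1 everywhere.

Mod squares: a ≡ -518, b ≡ 235. Check v ∈ {∞, 2, 3, 5, 7, 23, 37, 47}.
v=5: a=5^2·(≡3), b=5^1·(≡3) mod 5; (3|5)=-1, (3|5)=-1; (−1)^{2·1·2}·(-1)^1·(-1)^2 = -1.
v=23: a=23^2·(≡11), b=23^2·(≡7) mod 23; (11|23)=-1, (7|23)=-1; (−1)^{2·2·11}·(-1)^2·(-1)^2 = +1.
v=7: a=7^5·(≡3), b=7^2·(≡2) mod 7; (3|7)=-1, (2|7)=+1; (−1)^{5·2·3}·(-1)^2·(+1)^5 = +1.
v=37: a=37^3·(≡15), b=37^2·(≡15) mod 37; (15|37)=-1, (15|37)=-1; (−1)^{3·2·18}·(-1)^2·(-1)^3 = -1.
v=2: v_2(a)=11, v_2(b)=12; units ≡ 5, 3 (mod 8); ε·ε+αω+βω = 0·1+11·1+12·1 ≡ 1  ⇒  (a,b)_2 = -1.
v=47: a=47^2·(≡39), b=47^1·(≡10) mod 47; (39|47)=-1, (10|47)=-1; (−1)^{2·1·23}·(-1)^1·(-1)^2 = -1.
v=∞: -518 < 0 and 235 > 0  ⇒  (a,b)_∞ = +1.
v=3: a=3^-6·(≡1), b=3^-4·(≡1) mod 3; (1|3)=+1, (1|3)=+1; (−1)^{-6·-4·1}·(+1)^-4·(+1)^-6 = +1.
(-518, 235 / ℚ) ramifies at {2, 5, 37, 47}: a division algebra.

[2, 5, 37, 47]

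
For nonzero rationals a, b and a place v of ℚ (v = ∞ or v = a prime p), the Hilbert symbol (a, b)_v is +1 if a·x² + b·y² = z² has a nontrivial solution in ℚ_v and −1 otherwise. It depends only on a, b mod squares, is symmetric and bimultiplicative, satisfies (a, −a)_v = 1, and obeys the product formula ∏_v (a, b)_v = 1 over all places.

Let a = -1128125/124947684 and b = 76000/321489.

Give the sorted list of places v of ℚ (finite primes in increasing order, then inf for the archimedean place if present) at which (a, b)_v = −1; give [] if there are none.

[5, 19]

Mod squares: a ≡ -5, b ≡ 190. Check v ∈ {∞, 2, 3, 5, 7, 19, 23}.
v=7: a=7^0·(≡2), b=7^-2·(≡4) mod 7; (2|7)=+1, (4|7)=+1; (−1)^{0·-2·3}·(+1)^-2·(+1)^0 = +1.
v=2: v_2(a)=-2, v_2(b)=5; units ≡ 3, 7 (mod 8); ε·ε+αω+βω = 1·1+-2·0+5·1 ≡ 0  ⇒  (a,b)_2 = +1.
v=19: a=19^2·(≡14), b=19^1·(≡18) mod 19; (14|19)=-1, (18|19)=-1; (−1)^{2·1·9}·(-1)^1·(-1)^2 = -1.
v=∞: -5 < 0 and 190 > 0  ⇒  (a,b)_∞ = +1.
v=3: a=3^-10·(≡1), b=3^-8·(≡1) mod 3; (1|3)=+1, (1|3)=+1; (−1)^{-10·-8·1}·(+1)^-8·(+1)^-10 = +1.
v=5: a=5^5·(≡1), b=5^3·(≡2) mod 5; (1|5)=+1, (2|5)=-1; (−1)^{5·3·2}·(+1)^3·(-1)^5 = -1.
v=23: a=23^-2·(≡13), b=23^0·(≡3) mod 23; (13|23)=+1, (3|23)=+1; (−1)^{-2·0·11}·(+1)^0·(+1)^-2 = +1.
Ram(-5, 190) = {5, 19}; no ℚ_5-point on the conic.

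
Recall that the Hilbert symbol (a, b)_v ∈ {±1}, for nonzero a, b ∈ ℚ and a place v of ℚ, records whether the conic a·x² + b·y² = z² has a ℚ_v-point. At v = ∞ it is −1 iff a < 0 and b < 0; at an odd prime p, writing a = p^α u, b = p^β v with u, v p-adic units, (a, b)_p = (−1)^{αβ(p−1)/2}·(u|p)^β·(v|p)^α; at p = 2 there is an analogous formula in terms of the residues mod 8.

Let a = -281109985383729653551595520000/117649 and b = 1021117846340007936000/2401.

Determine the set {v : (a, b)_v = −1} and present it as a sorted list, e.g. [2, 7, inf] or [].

(a, b) ≡ (-34827, 30315) mod (ℚ^×)²; places V = {2, 3, 5, 7, 13, 19, 43, 47, ∞}.
(a,b)_7: α=-6, u≡3; β=-4, v≡5 (mod 7); (3|7)=-1, (5|7)=-1; sign (−1)^0·-1^-4·-1^-6 = +1.
(a,b)_∞: sgn(-34827)=−, sgn(30315)=+, so +1.
(a,b)_19: α=3, u≡10; β=2, v≡12 (mod 19); (10|19)=-1, (12|19)=-1; sign (−1)^0·-1^2·-1^3 = -1.
(a,b)_47: α=1, u≡20; β=1, v≡14 (mod 47); (20|47)=-1, (14|47)=+1; sign (−1)^1·-1^1·+1^1 = +1.
(a,b)_3: α=11, u≡1; β=7, v≡1 (mod 3); (1|3)=+1, (1|3)=+1; sign (−1)^1·+1^7·+1^11 = -1.
(a,b)_5: α=4, u≡2; β=3, v≡3 (mod 5); (2|5)=-1, (3|5)=-1; sign (−1)^0·-1^3·-1^4 = -1.
(a,b)_43: α=4, u≡8; β=3, v≡36 (mod 43); (8|43)=-1, (36|43)=+1; sign (−1)^0·-1^3·+1^4 = -1.
(a,b)_13: α=3, u≡12; β=2, v≡9 (mod 13); (12|13)=+1, (9|13)=+1; sign (−1)^0·+1^2·+1^3 = +1.
(a,b)_2: α=20, β=14; u≡5, v≡3 (mod 8); ε(u)ε(v)=0·1, αω(v)=20·1, βω(u)=14·1; sum ≡ 0  ⇒  +1.
(-34827, 30315 / ℚ) ramifies at {3, 5, 19, 43}: a division algebra.

[3, 5, 19, 43]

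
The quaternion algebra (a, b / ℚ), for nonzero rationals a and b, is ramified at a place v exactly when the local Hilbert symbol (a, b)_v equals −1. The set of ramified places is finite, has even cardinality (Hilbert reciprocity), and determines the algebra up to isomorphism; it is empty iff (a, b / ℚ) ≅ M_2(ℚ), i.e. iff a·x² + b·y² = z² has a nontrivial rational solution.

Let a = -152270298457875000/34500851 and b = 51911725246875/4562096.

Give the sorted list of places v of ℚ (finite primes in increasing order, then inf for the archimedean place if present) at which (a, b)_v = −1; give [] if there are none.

Mod squares: a ≡ -5434, b ≡ 230945. Check v ∈ {∞, 2, 3, 5, 7, 11, 13, 17, 19, 23}.
v=5: a=5^6·(≡1), b=5^5·(≡4) mod 5; (1|5)=+1, (4|5)=+1; (−1)^{6·5·2}·(+1)^5·(+1)^6 = +1.
v=∞: -5434 < 0 and 230945 > 0  ⇒  (a,b)_∞ = +1.
v=13: a=13^1·(≡6), b=13^3·(≡11) mod 13; (6|13)=-1, (11|13)=-1; (−1)^{1·3·6}·(-1)^3·(-1)^1 = +1.
v=11: a=11^-3·(≡3), b=11^-1·(≡7) mod 11; (3|11)=+1, (7|11)=-1; (−1)^{-3·-1·5}·(+1)^-1·(-1)^-3 = +1.
v=3: a=3^10·(≡2), b=3^4·(≡2) mod 3; (2|3)=-1, (2|3)=-1; (−1)^{10·4·1}·(-1)^4·(-1)^10 = +1.
v=17: a=17^4·(≡10), b=17^3·(≡13) mod 17; (10|17)=-1, (13|17)=+1; (−1)^{4·3·8}·(-1)^3·(+1)^4 = -1.
v=2: v_2(a)=3, v_2(b)=-4; units ≡ 3, 1 (mod 8); ε·ε+αω+βω = 1·0+3·0+-4·1 ≡ 0  ⇒  (a,b)_2 = +1.
v=23: a=23^-2·(≡14), b=23^-2·(≡4) mod 23; (14|23)=-1, (4|23)=+1; (−1)^{-2·-2·11}·(-1)^-2·(+1)^-2 = +1.
v=19: a=19^1·(≡12), b=19^1·(≡2) mod 19; (12|19)=-1, (2|19)=-1; (−1)^{1·1·9}·(-1)^1·(-1)^1 = -1.
v=7: a=7^-2·(≡6), b=7^-2·(≡1) mod 7; (6|7)=-1, (1|7)=+1; (−1)^{-2·-2·3}·(-1)^-2·(+1)^-2 = +1.
(-5434, 230945 / ℚ) ramifies at {17, 19}: a division algebra.

[17, 19]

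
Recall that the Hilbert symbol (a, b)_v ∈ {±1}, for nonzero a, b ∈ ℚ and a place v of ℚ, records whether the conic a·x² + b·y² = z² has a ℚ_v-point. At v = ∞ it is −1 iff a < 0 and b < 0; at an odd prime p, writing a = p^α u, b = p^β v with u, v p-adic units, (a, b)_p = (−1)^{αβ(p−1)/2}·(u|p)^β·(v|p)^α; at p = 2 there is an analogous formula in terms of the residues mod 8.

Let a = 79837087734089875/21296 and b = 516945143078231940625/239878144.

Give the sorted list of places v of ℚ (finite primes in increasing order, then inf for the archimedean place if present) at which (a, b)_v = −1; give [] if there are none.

[7, 31]

Mod squares: a ≡ 69905, b ≡ 1645945. Check v ∈ {∞, 2, 5, 7, 11, 17, 23, 31, 37, 41}.
v=37: a=37^2·(≡30), b=37^3·(≡9) mod 37; (30|37)=+1, (9|37)=+1; (−1)^{2·3·18}·(+1)^3·(+1)^2 = +1.
v=11: a=11^-3·(≡7), b=11^-4·(≡5) mod 11; (7|11)=-1, (5|11)=+1; (−1)^{-3·-4·5}·(-1)^-4·(+1)^-3 = +1.
v=∞: 69905 > 0 and 1645945 > 0  ⇒  (a,b)_∞ = +1.
v=31: a=31^1·(≡12), b=31^1·(≡21) mod 31; (12|31)=-1, (21|31)=-1; (−1)^{1·1·15}·(-1)^1·(-1)^1 = -1.
v=23: a=23^2·(≡16), b=23^2·(≡14) mod 23; (16|23)=+1, (14|23)=-1; (−1)^{2·2·11}·(+1)^2·(-1)^2 = +1.
v=41: a=41^1·(≡34), b=41^1·(≡13) mod 41; (34|41)=-1, (13|41)=-1; (−1)^{1·1·20}·(-1)^1·(-1)^1 = +1.
v=17: a=17^2·(≡9), b=17^2·(≡5) mod 17; (9|17)=+1, (5|17)=-1; (−1)^{2·2·8}·(+1)^2·(-1)^2 = +1.
v=5: a=5^3·(≡4), b=5^5·(≡4) mod 5; (4|5)=+1, (4|5)=+1; (−1)^{3·5·2}·(+1)^5·(+1)^3 = +1.
v=2: v_2(a)=-4, v_2(b)=-14; units ≡ 1, 1 (mod 8); ε·ε+αω+βω = 0·0+-4·0+-14·0 ≡ 0  ⇒  (a,b)_2 = +1.
v=7: a=7^4·(≡6), b=7^5·(≡6) mod 7; (6|7)=-1, (6|7)=-1; (−1)^{4·5·3}·(-1)^5·(-1)^4 = -1.
(69905, 1645945 / ℚ) ramifies at {7, 31}: a division algebra.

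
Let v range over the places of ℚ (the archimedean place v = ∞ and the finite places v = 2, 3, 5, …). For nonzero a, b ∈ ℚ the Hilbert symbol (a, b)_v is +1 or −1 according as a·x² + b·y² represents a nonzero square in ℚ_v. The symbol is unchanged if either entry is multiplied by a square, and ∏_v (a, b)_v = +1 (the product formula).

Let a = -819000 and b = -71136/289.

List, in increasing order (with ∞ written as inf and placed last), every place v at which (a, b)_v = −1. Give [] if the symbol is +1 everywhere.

(a, b) ≡ (-910, -494) mod (ℚ^×)²; places V = {2, 3, 5, 7, 13, 17, 19, ∞}.
(a,b)_13: α=1, u≡11; β=1, v≡9 (mod 13); (11|13)=-1, (9|13)=+1; sign (−1)^0·-1^1·+1^1 = -1.
(a,b)_17: α=0, u≡9; β=-2, v≡9 (mod 17); (9|17)=+1, (9|17)=+1; sign (−1)^0·+1^-2·+1^0 = +1.
(a,b)_3: α=2, u≡2; β=2, v≡1 (mod 3); (2|3)=-1, (1|3)=+1; sign (−1)^0·-1^2·+1^2 = +1.
(a,b)_∞: sgn(-910)=−, sgn(-494)=−, so -1.
(a,b)_5: α=3, u≡3; β=0, v≡1 (mod 5); (3|5)=-1, (1|5)=+1; sign (−1)^0·-1^0·+1^3 = +1.
(a,b)_7: α=1, u≡5; β=0, v≡6 (mod 7); (5|7)=-1, (6|7)=-1; sign (−1)^0·-1^0·-1^1 = -1.
(a,b)_2: α=3, β=5; u≡1, v≡1 (mod 8); ε(u)ε(v)=0·0, αω(v)=3·0, βω(u)=5·0; sum ≡ 0  ⇒  +1.
(a,b)_19: α=0, u≡14; β=1, v≡14 (mod 19); (14|19)=-1, (14|19)=-1; sign (−1)^0·-1^1·-1^0 = -1.
(-910, -494 / ℚ) ramifies at {7, 13, 19, ∞}: a division algebra.

[7, 13, 19, inf]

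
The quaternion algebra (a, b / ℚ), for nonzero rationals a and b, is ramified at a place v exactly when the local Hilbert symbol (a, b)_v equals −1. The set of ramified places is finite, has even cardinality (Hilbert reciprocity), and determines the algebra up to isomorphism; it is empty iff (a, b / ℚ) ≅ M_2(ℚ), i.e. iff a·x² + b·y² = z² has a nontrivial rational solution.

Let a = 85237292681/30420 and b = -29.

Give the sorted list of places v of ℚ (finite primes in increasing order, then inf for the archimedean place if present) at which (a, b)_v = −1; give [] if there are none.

[17, 23]

(a, b) ≡ (1077205, -29) mod (ℚ^×)²; places V = {2, 3, 5, 13, 17, 19, 23, 29, 37, ∞}.
(a,b)_29: α=1, u≡1; β=1, v≡28 (mod 29); (1|29)=+1, (28|29)=+1; sign (−1)^0·+1^1·+1^1 = +1.
(a,b)_5: α=-1, u≡4; β=0, v≡1 (mod 5); (4|5)=+1, (1|5)=+1; sign (−1)^0·+1^0·+1^-1 = +1.
(a,b)_17: α=3, u≡3; β=0, v≡5 (mod 17); (3|17)=-1, (5|17)=-1; sign (−1)^0·-1^0·-1^3 = -1.
(a,b)_23: α=1, u≡11; β=0, v≡17 (mod 23); (11|23)=-1, (17|23)=-1; sign (−1)^0·-1^0·-1^1 = -1.
(a,b)_∞: sgn(1077205)=+, sgn(-29)=−, so +1.
(a,b)_3: α=-2, u≡1; β=0, v≡1 (mod 3); (1|3)=+1, (1|3)=+1; sign (−1)^0·+1^0·+1^-2 = +1.
(a,b)_13: α=-2, u≡9; β=0, v≡10 (mod 13); (9|13)=+1, (10|13)=+1; sign (−1)^0·+1^0·+1^-2 = +1.
(a,b)_37: α=2, u≡24; β=0, v≡8 (mod 37); (24|37)=-1, (8|37)=-1; sign (−1)^0·-1^0·-1^2 = +1.
(a,b)_2: α=-2, β=0; u≡5, v≡3 (mod 8); ε(u)ε(v)=0·1, αω(v)=-2·1, βω(u)=0·1; sum ≡ 0  ⇒  +1.
(a,b)_19: α=1, u≡3; β=0, v≡9 (mod 19); (3|19)=-1, (9|19)=+1; sign (−1)^0·-1^0·+1^1 = +1.
|Ram(1077205, -29)| = 2, even; anisotropic at {17, 23}.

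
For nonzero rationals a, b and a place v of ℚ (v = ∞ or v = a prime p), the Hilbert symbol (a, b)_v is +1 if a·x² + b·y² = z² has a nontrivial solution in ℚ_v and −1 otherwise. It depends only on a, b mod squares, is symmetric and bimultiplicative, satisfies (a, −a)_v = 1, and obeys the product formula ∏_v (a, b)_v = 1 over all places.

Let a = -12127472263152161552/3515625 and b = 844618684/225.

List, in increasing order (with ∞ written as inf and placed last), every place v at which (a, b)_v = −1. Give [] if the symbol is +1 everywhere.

[2, 37]

Mod squares: a ≡ -17, b ≡ 14911. Check v ∈ {∞, 2, 3, 5, 7, 13, 17, 31, 37}.
v=7: a=7^4·(≡4), b=7^2·(≡1) mod 7; (4|7)=+1, (1|7)=+1; (−1)^{4·2·3}·(+1)^2·(+1)^4 = +1.
v=5: a=5^-8·(≡2), b=5^-2·(≡1) mod 5; (2|5)=-1, (1|5)=+1; (−1)^{-8·-2·2}·(-1)^-2·(+1)^-8 = +1.
v=13: a=13^2·(≡3), b=13^1·(≡12) mod 13; (3|13)=+1, (12|13)=+1; (−1)^{2·1·6}·(+1)^1·(+1)^2 = +1.
v=3: a=3^-2·(≡1), b=3^-2·(≡1) mod 3; (1|3)=+1, (1|3)=+1; (−1)^{-2·-2·1}·(+1)^-2·(+1)^-2 = +1.
v=37: a=37^2·(≡20), b=37^1·(≡4) mod 37; (20|37)=-1, (4|37)=+1; (−1)^{2·1·18}·(-1)^1·(+1)^2 = -1.
v=17: a=17^5·(≡2), b=17^2·(≡13) mod 17; (2|17)=+1, (13|17)=+1; (−1)^{5·2·8}·(+1)^2·(+1)^5 = +1.
v=31: a=31^2·(≡4), b=31^1·(≡14) mod 31; (4|31)=+1, (14|31)=+1; (−1)^{2·1·15}·(+1)^1·(+1)^2 = +1.
v=∞: -17 < 0 and 14911 > 0  ⇒  (a,b)_∞ = +1.
v=2: v_2(a)=4, v_2(b)=2; units ≡ 7, 7 (mod 8); ε·ε+αω+βω = 1·1+4·0+2·0 ≡ 1  ⇒  (a,b)_2 = -1.
|Ram(-17, 14911)| = 2, even; anisotropic at {2, 37}.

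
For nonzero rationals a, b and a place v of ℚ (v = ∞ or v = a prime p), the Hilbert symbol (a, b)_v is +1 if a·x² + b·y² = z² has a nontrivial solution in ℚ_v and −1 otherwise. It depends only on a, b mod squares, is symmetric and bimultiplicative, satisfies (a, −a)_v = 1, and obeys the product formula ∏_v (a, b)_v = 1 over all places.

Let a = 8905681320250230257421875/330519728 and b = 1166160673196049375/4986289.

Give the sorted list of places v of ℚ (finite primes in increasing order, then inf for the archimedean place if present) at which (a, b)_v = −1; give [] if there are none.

(a, b) ≡ (60697, 31) mod (ℚ^×)²; places V = {2, 3, 5, 7, 11, 13, 23, 29, 31, ∞}.
(a,b)_11: α=-2, u≡2; β=-2, v≡3 (mod 11); (2|11)=-1, (3|11)=+1; sign (−1)^0·-1^-2·+1^-2 = +1.
(a,b)_23: α=3, u≡14; β=2, v≡1 (mod 23); (14|23)=-1, (1|23)=+1; sign (−1)^0·-1^2·+1^3 = +1.
(a,b)_7: α=-1, u≡5; β=-2, v≡6 (mod 7); (5|7)=-1, (6|7)=-1; sign (−1)^0·-1^-2·-1^-1 = -1.
(a,b)_∞: sgn(60697)=+, sgn(31)=+, so +1.
(a,b)_5: α=8, u≡3; β=4, v≡1 (mod 5); (3|5)=-1, (1|5)=+1; sign (−1)^0·-1^4·+1^8 = +1.
(a,b)_2: α=-4, β=0; u≡1, v≡7 (mod 8); ε(u)ε(v)=0·1, αω(v)=-4·0, βω(u)=0·0; sum ≡ 0  ⇒  +1.
(a,b)_13: α=3, u≡2; β=2, v≡5 (mod 13); (2|13)=-1, (5|13)=-1; sign (−1)^0·-1^2·-1^3 = -1.
(a,b)_31: α=8, u≡22; β=5, v≡8 (mod 31); (22|31)=-1, (8|31)=+1; sign (−1)^0·-1^5·+1^8 = -1.
(a,b)_3: α=0, u≡1; β=6, v≡1 (mod 3); (1|3)=+1, (1|3)=+1; sign (−1)^0·+1^6·+1^0 = +1.
(a,b)_29: α=-3, u≡24; β=-2, v≡14 (mod 29); (24|29)=+1, (14|29)=-1; sign (−1)^0·+1^-2·-1^-3 = -1.
Ram(60697, 31) = {7, 13, 29, 31}; no ℚ_7-point on the conic.

[7, 13, 29, 31]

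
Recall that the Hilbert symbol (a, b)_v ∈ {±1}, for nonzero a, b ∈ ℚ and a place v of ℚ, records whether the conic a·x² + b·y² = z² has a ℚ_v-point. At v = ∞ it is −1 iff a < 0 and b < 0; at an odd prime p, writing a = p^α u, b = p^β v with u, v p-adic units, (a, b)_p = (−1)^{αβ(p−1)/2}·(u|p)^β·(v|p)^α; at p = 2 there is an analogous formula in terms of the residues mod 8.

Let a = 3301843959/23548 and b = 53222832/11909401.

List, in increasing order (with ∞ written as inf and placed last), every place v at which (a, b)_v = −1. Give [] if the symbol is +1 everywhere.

[7, 19]

(a, b) ≡ (9177, 3) mod (ℚ^×)²; places V = {2, 3, 7, 13, 17, 19, 23, 29, ∞}.
(a,b)_13: α=0, u≡10; β=2, v≡12 (mod 13); (10|13)=+1, (12|13)=+1; sign (−1)^0·+1^2·+1^0 = +1.
(a,b)_19: α=1, u≡14; β=0, v≡15 (mod 19); (14|19)=-1, (15|19)=-1; sign (−1)^0·-1^0·-1^1 = -1.
(a,b)_17: α=0, u≡7; β=-2, v≡14 (mod 17); (7|17)=-1, (14|17)=-1; sign (−1)^0·-1^-2·-1^0 = +1.
(a,b)_29: α=-2, u≡22; β=-2, v≡26 (mod 29); (22|29)=+1, (26|29)=-1; sign (−1)^0·+1^-2·-1^-2 = +1.
(a,b)_2: α=-2, β=4; u≡1, v≡3 (mod 8); ε(u)ε(v)=0·1, αω(v)=-2·1, βω(u)=4·0; sum ≡ 0  ⇒  +1.
(a,b)_∞: sgn(9177)=+, sgn(3)=+, so +1.
(a,b)_23: α=5, u≡4; β=0, v≡4 (mod 23); (4|23)=+1, (4|23)=+1; sign (−1)^0·+1^0·+1^5 = +1.
(a,b)_3: α=3, u≡2; β=9, v≡1 (mod 3); (2|3)=-1, (1|3)=+1; sign (−1)^1·-1^9·+1^3 = +1.
(a,b)_7: α=-1, u≡2; β=-2, v≡6 (mod 7); (2|7)=+1, (6|7)=-1; sign (−1)^0·+1^-2·-1^-1 = -1.
|Ram(9177, 3)| = 2, even; anisotropic at {7, 19}.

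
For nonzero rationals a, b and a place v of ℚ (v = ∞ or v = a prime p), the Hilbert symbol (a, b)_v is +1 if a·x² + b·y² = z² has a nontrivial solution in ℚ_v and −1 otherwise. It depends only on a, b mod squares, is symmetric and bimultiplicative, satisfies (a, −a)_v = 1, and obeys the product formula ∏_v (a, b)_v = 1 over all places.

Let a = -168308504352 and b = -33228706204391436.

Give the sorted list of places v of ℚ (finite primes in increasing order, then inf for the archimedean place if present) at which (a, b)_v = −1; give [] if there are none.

[2, 17, 31, 41, 43, inf]

(a, b) ≡ (-4044322, -29971) mod (ℚ^×)²; places V = {2, 3, 17, 31, 37, 41, 43, ∞}.
(a,b)_2: α=5, β=2; u≡7, v≡5 (mod 8); ε(u)ε(v)=1·0, αω(v)=5·1, βω(u)=2·0; sum ≡ 1  ⇒  -1.
(a,b)_41: α=1, u≡4; β=1, v≡29 (mod 41); (4|41)=+1, (29|41)=-1; sign (−1)^0·+1^1·-1^1 = -1.
(a,b)_17: α=2, u≡11; β=3, v≡7 (mod 17); (11|17)=-1, (7|17)=-1; sign (−1)^0·-1^3·-1^2 = -1.
(a,b)_37: α=1, u≡35; β=2, v≡12 (mod 37); (35|37)=-1, (12|37)=+1; sign (−1)^0·-1^2·+1^1 = +1.
(a,b)_31: α=1, u≡21; β=2, v≡11 (mod 31); (21|31)=-1, (11|31)=-1; sign (−1)^0·-1^2·-1^1 = -1.
(a,b)_43: α=1, u≡18; β=1, v≡33 (mod 43); (18|43)=-1, (33|43)=-1; sign (−1)^1·-1^1·-1^1 = -1.
(a,b)_3: α=2, u≡2; β=6, v≡2 (mod 3); (2|3)=-1, (2|3)=-1; sign (−1)^0·-1^6·-1^2 = +1.
(a,b)_∞: sgn(-4044322)=−, sgn(-29971)=−, so -1.
Ram(-4044322, -29971) = {2, 17, 31, 41, 43, ∞}; no ℚ_2-point on the conic.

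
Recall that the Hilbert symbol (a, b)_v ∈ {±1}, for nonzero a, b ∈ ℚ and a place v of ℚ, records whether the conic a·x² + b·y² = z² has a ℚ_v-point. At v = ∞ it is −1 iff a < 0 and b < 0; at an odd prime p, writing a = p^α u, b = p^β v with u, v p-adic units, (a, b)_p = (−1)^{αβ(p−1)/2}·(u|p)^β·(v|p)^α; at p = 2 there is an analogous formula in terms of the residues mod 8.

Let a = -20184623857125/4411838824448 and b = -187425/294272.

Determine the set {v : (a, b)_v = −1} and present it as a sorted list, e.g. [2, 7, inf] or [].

(a, b) ≡ (-3230, -646) mod (ℚ^×)²; places V = {2, 3, 5, 7, 11, 13, 17, 19, ∞}.
(a,b)_3: α=4, u≡1; β=2, v≡2 (mod 3); (1|3)=+1, (2|3)=-1; sign (−1)^0·+1^2·-1^4 = +1.
(a,b)_2: α=-17, β=-7; u≡1, v≡5 (mod 8); ε(u)ε(v)=0·0, αω(v)=-17·1, βω(u)=-7·0; sum ≡ 1  ⇒  -1.
(a,b)_11: α=-6, u≡9; β=-2, v≡4 (mod 11); (9|11)=+1, (4|11)=+1; sign (−1)^0·+1^-2·+1^-6 = +1.
(a,b)_∞: sgn(-3230)=−, sgn(-646)=−, so -1.
(a,b)_13: α=2, u≡7; β=0, v≡12 (mod 13); (7|13)=-1, (12|13)=+1; sign (−1)^0·-1^0·+1^2 = +1.
(a,b)_17: α=3, u≡14; β=1, v≡4 (mod 17); (14|17)=-1, (4|17)=+1; sign (−1)^0·-1^1·+1^3 = -1.
(a,b)_7: α=4, u≡4; β=2, v≡3 (mod 7); (4|7)=+1, (3|7)=-1; sign (−1)^0·+1^2·-1^4 = +1.
(a,b)_5: α=3, u≡1; β=2, v≡4 (mod 5); (1|5)=+1, (4|5)=+1; sign (−1)^0·+1^2·+1^3 = +1.
(a,b)_19: α=-1, u≡11; β=-1, v≡16 (mod 19); (11|19)=+1, (16|19)=+1; sign (−1)^1·+1^-1·+1^-1 = -1.
Ram(-3230, -646) = {2, 17, 19, ∞}; no ℚ_2-point on the conic.

[2, 17, 19, inf]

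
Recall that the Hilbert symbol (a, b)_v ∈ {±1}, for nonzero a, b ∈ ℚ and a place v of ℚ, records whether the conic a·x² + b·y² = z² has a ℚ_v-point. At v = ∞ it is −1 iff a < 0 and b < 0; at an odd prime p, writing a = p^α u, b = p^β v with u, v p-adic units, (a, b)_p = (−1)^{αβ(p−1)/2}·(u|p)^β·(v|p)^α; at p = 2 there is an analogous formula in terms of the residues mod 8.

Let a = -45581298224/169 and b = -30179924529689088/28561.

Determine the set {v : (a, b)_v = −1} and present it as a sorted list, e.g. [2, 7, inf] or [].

[2, 11, 19, inf]

Mod squares: a ≡ -11, b ≡ -418. Check v ∈ {∞, 2, 3, 7, 11, 13, 19}.
v=2: v_2(a)=4, v_2(b)=9; units ≡ 5, 7 (mod 8); ε·ε+αω+βω = 0·1+4·0+9·1 ≡ 1  ⇒  (a,b)_2 = -1.
v=3: a=3^0·(≡1), b=3^2·(≡2) mod 3; (1|3)=+1, (2|3)=-1; (−1)^{0·2·1}·(+1)^2·(-1)^0 = +1.
v=7: a=7^2·(≡5), b=7^2·(≡1) mod 7; (5|7)=-1, (1|7)=+1; (−1)^{2·2·3}·(-1)^2·(+1)^2 = +1.
v=11: a=11^5·(≡7), b=11^7·(≡6) mod 11; (7|11)=-1, (6|11)=-1; (−1)^{5·7·5}·(-1)^7·(-1)^5 = -1.
v=19: a=19^2·(≡8), b=19^3·(≡11) mod 19; (8|19)=-1, (11|19)=+1; (−1)^{2·3·9}·(-1)^3·(+1)^2 = -1.
v=13: a=13^-2·(≡6), b=13^-4·(≡2) mod 13; (6|13)=-1, (2|13)=-1; (−1)^{-2·-4·6}·(-1)^-4·(-1)^-2 = +1.
v=∞: -11 < 0 and -418 < 0  ⇒  (a,b)_∞ = -1.
|Ram(-11, -418)| = 4, even; anisotropic at {2, 11, 19, ∞}.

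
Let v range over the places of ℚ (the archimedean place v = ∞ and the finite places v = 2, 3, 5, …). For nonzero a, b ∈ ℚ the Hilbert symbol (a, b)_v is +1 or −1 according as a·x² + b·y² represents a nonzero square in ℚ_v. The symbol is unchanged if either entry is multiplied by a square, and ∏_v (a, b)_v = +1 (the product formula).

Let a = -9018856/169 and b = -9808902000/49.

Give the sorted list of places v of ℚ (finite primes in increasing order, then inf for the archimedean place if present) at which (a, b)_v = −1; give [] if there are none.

[7, 23, 43, inf]

(a, b) ≡ (-154, -2724695) mod (ℚ^×)²; places V = {2, 3, 5, 7, 11, 13, 19, 23, 29, 43, ∞}.
(a,b)_19: α=0, u≡6; β=1, v≡4 (mod 19); (6|19)=+1, (4|19)=+1; sign (−1)^0·+1^1·+1^0 = +1.
(a,b)_11: α=5, u≡8; β=0, v≡3 (mod 11); (8|11)=-1, (3|11)=+1; sign (−1)^0·-1^0·+1^5 = +1.
(a,b)_2: α=3, β=4; u≡3, v≡1 (mod 8); ε(u)ε(v)=1·0, αω(v)=3·0, βω(u)=4·1; sum ≡ 0  ⇒  +1.
(a,b)_∞: sgn(-154)=−, sgn(-2724695)=−, so -1.
(a,b)_3: α=0, u≡2; β=2, v≡1 (mod 3); (2|3)=-1, (1|3)=+1; sign (−1)^0·-1^2·+1^0 = +1.
(a,b)_13: α=-2, u≡11; β=0, v≡9 (mod 13); (11|13)=-1, (9|13)=+1; sign (−1)^0·-1^0·+1^-2 = +1.
(a,b)_29: α=0, u≡6; β=1, v≡1 (mod 29); (6|29)=+1, (1|29)=+1; sign (−1)^0·+1^1·+1^0 = +1.
(a,b)_23: α=0, u≡11; β=1, v≡9 (mod 23); (11|23)=-1, (9|23)=+1; sign (−1)^0·-1^1·+1^0 = -1.
(a,b)_43: α=0, u≡12; β=1, v≡9 (mod 43); (12|43)=-1, (9|43)=+1; sign (−1)^0·-1^1·+1^0 = -1.
(a,b)_7: α=1, u≡5; β=-2, v≡5 (mod 7); (5|7)=-1, (5|7)=-1; sign (−1)^0·-1^-2·-1^1 = -1.
(a,b)_5: α=0, u≡1; β=3, v≡1 (mod 5); (1|5)=+1, (1|5)=+1; sign (−1)^0·+1^3·+1^0 = +1.
(-154, -2724695 / ℚ) ramifies at {7, 23, 43, ∞}: a division algebra.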